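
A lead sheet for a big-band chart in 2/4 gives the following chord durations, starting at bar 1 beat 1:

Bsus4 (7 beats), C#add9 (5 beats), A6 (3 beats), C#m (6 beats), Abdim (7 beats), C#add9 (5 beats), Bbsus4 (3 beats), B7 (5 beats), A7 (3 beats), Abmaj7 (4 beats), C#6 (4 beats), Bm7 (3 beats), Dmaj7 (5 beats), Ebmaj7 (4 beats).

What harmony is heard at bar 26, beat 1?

C#6

Beat 1 of bar 26 is beat (26−1)×2 + 1 = 51 overall.
Running totals: Bsus4 ends at 7, C#add9 ends at 12, A6 ends at 15, C#m ends at 21, Abdim ends at 28, C#add9 ends at 33, Bbsus4 ends at 36, B7 ends at 41, A7 ends at 44, Abmaj7 ends at 48, C#6 ends at 52.
Beat 51 falls within C#6.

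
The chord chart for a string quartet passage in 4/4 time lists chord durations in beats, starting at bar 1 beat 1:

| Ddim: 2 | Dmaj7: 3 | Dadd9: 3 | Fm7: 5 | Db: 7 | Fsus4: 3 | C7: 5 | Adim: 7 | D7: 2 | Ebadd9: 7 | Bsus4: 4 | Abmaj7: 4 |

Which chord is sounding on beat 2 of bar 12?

Beat 2 of bar 12 is beat (12−1)×4 + 2 = 46 overall.
Running totals: Ddim ends at 2, Dmaj7 ends at 5, Dadd9 ends at 8, Fm7 ends at 13, Db ends at 20, Fsus4 ends at 23, C7 ends at 28, Adim ends at 35, D7 ends at 37, Ebadd9 ends at 44, Bsus4 ends at 48.
Beat 46 falls within Bsus4.

Bsus4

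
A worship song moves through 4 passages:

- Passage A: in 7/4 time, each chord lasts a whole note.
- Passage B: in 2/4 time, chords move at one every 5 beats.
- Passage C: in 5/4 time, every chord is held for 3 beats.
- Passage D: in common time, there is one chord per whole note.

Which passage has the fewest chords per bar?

A: each chord is 4 beats in 7/4, so 1.75 per bar.
B: each chord is 5 beats in 2/4, so 0.4 per bar.
C: each chord is 3 beats in 5/4, so 5/3 per bar.
D: each chord is 4 beats in 4/4, so 1 per bar.
Slowest is B at 0.4 chords/bar.

Passage B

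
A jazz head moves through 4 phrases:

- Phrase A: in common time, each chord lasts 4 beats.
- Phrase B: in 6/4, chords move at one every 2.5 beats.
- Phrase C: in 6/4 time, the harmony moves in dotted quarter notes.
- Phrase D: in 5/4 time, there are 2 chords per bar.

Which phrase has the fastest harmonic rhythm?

Phrase C

A: 4/4 = 1 chord/bar.
B: 6/2.5 = 2.4 chords/bar.
C: 6/1.5 = 4 chords/bar.
D: 5/2.5 = 2 chords/bar.
Fastest is C at 4 chords/bar.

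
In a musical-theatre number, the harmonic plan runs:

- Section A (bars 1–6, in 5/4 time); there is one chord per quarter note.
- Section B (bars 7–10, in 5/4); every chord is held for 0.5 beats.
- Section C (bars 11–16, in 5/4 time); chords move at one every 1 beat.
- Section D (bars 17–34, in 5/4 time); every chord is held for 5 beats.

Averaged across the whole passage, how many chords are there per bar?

59/17 chords per bar

A: 6 × 5 = 30 beats ÷ 1 = 30 chords.
B: 4 × 5 = 20 beats ÷ 0.5 = 40 chords.
C: 6 × 5 = 30 beats ÷ 1 = 30 chords.
D: 18 × 5 = 90 beats ÷ 5 = 18 chords.
Overall: 118 chords over 34 bars → 118/34 = 59/17 chords per bar.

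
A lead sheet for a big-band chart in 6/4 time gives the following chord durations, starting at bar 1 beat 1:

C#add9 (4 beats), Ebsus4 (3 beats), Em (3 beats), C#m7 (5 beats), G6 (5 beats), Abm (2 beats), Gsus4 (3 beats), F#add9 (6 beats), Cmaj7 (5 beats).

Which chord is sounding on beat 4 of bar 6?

Cmaj7

Beat 4 of bar 6 is beat (6−1)×6 + 4 = 34 overall.
Running totals: C#add9 ends at 4, Ebsus4 ends at 7, Em ends at 10, C#m7 ends at 15, G6 ends at 20, Abm ends at 22, Gsus4 ends at 25, F#add9 ends at 31, Cmaj7 ends at 36.
Beat 34 falls within Cmaj7.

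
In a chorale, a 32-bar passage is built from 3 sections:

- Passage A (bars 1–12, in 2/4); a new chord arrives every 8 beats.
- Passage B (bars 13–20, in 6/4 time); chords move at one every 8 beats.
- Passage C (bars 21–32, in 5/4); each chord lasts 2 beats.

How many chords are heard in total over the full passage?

39 chords

A: 12·2 = 24 beats, 24/8 = 3 chords.
B: 8·6 = 48 beats, 48/8 = 6 chords.
C: 12·5 = 60 beats, 60/2 = 30 chords.
Total: 3 + 6 + 30 = 39.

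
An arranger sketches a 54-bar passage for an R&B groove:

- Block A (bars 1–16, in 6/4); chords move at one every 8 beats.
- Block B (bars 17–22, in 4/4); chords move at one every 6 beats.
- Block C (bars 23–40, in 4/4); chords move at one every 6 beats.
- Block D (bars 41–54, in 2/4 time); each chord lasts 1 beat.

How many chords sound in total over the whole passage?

56 chords

A: 16 bars × 6 beats = 96 beats; 8 beats/chord → 12 chords.
B: 6 bars × 4 beats = 24 beats; 6 beats/chord → 4 chords.
C: 18 bars × 4 beats = 72 beats; 6 beats/chord → 12 chords.
D: 14 bars × 2 beats = 28 beats; 1 beat/chord → 28 chords.
Total: 12 + 4 + 12 + 28 = 56.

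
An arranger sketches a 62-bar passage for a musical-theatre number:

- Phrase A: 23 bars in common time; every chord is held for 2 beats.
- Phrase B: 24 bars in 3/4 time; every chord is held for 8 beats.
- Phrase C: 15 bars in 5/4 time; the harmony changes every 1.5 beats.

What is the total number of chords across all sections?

105 chords

A has 92 beats and chords last 2 each, so 46 chords.
B has 72 beats and chords last 8 each, so 9 chords.
C has 75 beats and chords last 1.5 each, so 50 chords.
Total: 46 + 9 + 50 = 105.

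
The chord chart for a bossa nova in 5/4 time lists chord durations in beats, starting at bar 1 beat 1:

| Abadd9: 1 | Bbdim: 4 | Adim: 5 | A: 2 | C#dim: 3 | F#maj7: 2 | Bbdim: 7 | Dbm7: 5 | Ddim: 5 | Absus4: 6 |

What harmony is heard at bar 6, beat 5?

Ddim

Beat 5 of bar 6 is beat (6−1)×5 + 5 = 30 overall.
Running totals: Abadd9 ends at 1, Bbdim ends at 5, Adim ends at 10, A ends at 12, C#dim ends at 15, F#maj7 ends at 17, Bbdim ends at 24, Dbm7 ends at 29, Ddim ends at 34.
Beat 30 falls within Ddim.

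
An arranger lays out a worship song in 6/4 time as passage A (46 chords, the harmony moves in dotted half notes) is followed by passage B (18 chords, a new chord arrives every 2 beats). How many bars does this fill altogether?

29 bars

A: 46 × 3 = 138 beats = 23 bars.
B: 18 × 2 = 36 beats = 6 bars.
Total: 23 + 6 = 29 bars.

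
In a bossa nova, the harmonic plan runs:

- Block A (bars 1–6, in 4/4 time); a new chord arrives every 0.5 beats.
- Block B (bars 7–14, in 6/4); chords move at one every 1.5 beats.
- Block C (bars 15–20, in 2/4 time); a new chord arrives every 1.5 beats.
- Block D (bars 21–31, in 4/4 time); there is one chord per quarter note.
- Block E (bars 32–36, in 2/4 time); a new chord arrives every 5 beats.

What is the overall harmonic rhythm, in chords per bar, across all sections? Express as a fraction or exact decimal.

67/18 chords per bar

A: 6 bars of 4 beats is 24 beats; at 0.5 beats each that's 48 chords.
B: 8 bars of 6 beats is 48 beats; at 1.5 beats each that's 32 chords.
C: 6 bars of 2 beats is 12 beats; at 1.5 beats each that's 8 chords.
D: 11 bars of 4 beats is 44 beats; at 1 beat each that's 44 chords.
E: 5 bars of 2 beats is 10 beats; at 5 beats each that's 2 chords.
Overall: 134 chords over 36 bars → 134/36 = 67/18 chords per bar.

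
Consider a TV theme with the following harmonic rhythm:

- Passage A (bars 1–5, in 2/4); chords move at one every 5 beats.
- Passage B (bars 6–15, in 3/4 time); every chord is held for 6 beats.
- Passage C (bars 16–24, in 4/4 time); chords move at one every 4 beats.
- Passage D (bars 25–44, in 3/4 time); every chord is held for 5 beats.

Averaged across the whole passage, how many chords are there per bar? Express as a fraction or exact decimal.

7/11 chords per bar

A: 5 × 2 = 10 beats ÷ 5 = 2 chords.
B: 10 × 3 = 30 beats ÷ 6 = 5 chords.
C: 9 × 4 = 36 beats ÷ 4 = 9 chords.
D: 20 × 3 = 60 beats ÷ 5 = 12 chords.
Overall: 28 chords over 44 bars → 28/44 = 7/11 chords per bar.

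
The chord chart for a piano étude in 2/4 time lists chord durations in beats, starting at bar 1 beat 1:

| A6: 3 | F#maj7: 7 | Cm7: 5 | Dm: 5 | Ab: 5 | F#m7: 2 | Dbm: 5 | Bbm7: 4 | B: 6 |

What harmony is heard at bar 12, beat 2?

Beat 2 of bar 12 is beat (12−1)×2 + 2 = 24 overall.
Running totals: A6 ends at 3, F#maj7 ends at 10, Cm7 ends at 15, Dm ends at 20, Ab ends at 25.
Beat 24 falls within Ab.

Ab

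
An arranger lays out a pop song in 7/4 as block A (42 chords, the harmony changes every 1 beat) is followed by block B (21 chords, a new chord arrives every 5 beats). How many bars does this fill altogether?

21 bars

A: 42 × 1 = 42 beats = 6 bars.
B: 21 × 5 = 105 beats = 15 bars.
Total: 6 + 15 = 21 bars.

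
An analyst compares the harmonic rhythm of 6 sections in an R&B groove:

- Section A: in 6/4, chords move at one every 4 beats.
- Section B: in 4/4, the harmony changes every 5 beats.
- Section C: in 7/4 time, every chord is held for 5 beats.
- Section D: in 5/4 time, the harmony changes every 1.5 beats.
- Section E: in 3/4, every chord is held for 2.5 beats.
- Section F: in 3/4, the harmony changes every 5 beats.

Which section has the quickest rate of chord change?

A: 6/4 = 1.5 chords/bar.
B: 4/5 = 0.8 chords/bar.
C: 7/5 = 1.4 chords/bar.
D: 5/1.5 = 10/3 chords/bar.
E: 3/2.5 = 1.2 chords/bar.
F: 3/5 = 0.6 chords/bar.
Fastest is D at 10/3 chords/bar.

Section D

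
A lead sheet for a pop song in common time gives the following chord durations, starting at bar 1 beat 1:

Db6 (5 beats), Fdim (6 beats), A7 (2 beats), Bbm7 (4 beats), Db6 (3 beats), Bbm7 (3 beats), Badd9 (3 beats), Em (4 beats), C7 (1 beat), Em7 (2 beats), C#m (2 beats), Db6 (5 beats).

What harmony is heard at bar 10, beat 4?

Db6

Beat 4 of bar 10 is beat (10−1)×4 + 4 = 40 overall.
Running totals: Db6 ends at 5, Fdim ends at 11, A7 ends at 13, Bbm7 ends at 17, Db6 ends at 20, Bbm7 ends at 23, Badd9 ends at 26, Em ends at 30, C7 ends at 31, Em7 ends at 33, C#m ends at 35, Db6 ends at 40.
Beat 40 falls within Db6.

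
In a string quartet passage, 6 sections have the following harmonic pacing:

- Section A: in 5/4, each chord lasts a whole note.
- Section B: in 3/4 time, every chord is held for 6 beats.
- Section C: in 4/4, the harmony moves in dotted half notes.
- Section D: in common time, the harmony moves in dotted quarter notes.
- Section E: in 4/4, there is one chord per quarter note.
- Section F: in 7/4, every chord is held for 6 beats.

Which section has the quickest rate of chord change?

A: each chord is 4 beats in 5/4, so 1.25 per bar.
B: each chord is 6 beats in 3/4, so 0.5 per bar.
C: each chord is 3 beats in 4/4, so 4/3 per bar.
D: each chord is 1.5 beats in 4/4, so 8/3 per bar.
E: each chord is 1 beat in 4/4, so 4 per bar.
F: each chord is 6 beats in 7/4, so 7/6 per bar.
Fastest is E at 4 chords/bar.

Section E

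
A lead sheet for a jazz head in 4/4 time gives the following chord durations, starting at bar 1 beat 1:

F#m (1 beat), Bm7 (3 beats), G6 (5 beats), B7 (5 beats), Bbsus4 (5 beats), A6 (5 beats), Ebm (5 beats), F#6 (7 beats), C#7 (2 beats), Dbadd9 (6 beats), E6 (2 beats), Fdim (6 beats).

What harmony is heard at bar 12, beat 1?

E6

Beat 1 of bar 12 is beat (12−1)×4 + 1 = 45 overall.
Running totals: F#m ends at 1, Bm7 ends at 4, G6 ends at 9, B7 ends at 14, Bbsus4 ends at 19, A6 ends at 24, Ebm ends at 29, F#6 ends at 36, C#7 ends at 38, Dbadd9 ends at 44, E6 ends at 46.
Beat 45 falls within E6.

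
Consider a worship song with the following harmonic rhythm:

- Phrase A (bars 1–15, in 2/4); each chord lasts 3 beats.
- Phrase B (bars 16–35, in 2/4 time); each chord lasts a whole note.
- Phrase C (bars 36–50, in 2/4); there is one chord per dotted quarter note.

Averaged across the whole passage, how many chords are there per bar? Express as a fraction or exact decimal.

A: 15 bars of 2 beats is 30 beats; at 3 beats each that's 10 chords.
B: 20 bars of 2 beats is 40 beats; at 4 beats each that's 10 chords.
C: 15 bars of 2 beats is 30 beats; at 1.5 beats each that's 20 chords.
Overall: 40 chords over 50 bars → 40/50 = 0.8 chords per bar.

0.8 chords per bar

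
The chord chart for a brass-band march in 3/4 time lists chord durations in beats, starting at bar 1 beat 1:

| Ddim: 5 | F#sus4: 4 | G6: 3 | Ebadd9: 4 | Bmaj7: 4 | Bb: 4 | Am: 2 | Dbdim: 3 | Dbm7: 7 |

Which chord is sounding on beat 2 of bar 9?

Am

Beat 2 of bar 9 is beat (9−1)×3 + 2 = 26 overall.
Running totals: Ddim ends at 5, F#sus4 ends at 9, G6 ends at 12, Ebadd9 ends at 16, Bmaj7 ends at 20, Bb ends at 24, Am ends at 26.
Beat 26 falls within Am.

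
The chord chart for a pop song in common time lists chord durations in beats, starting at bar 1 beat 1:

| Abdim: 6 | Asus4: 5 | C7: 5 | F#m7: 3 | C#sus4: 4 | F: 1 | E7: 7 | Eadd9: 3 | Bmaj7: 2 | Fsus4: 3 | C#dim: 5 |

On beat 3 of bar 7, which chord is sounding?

E7

Beat 3 of bar 7 is beat (7−1)×4 + 3 = 27 overall.
Running totals: Abdim ends at 6, Asus4 ends at 11, C7 ends at 16, F#m7 ends at 19, C#sus4 ends at 23, F ends at 24, E7 ends at 31.
Beat 27 falls within E7.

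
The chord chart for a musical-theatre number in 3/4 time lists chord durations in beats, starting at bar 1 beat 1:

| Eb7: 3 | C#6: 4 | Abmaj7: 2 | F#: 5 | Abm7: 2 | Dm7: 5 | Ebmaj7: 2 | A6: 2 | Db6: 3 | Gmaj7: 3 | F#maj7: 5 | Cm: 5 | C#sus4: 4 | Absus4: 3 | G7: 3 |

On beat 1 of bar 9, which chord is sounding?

Beat 1 of bar 9 is beat (9−1)×3 + 1 = 25 overall.
Running totals: Eb7 ends at 3, C#6 ends at 7, Abmaj7 ends at 9, F# ends at 14, Abm7 ends at 16, Dm7 ends at 21, Ebmaj7 ends at 23, A6 ends at 25.
Beat 25 falls within A6.

A6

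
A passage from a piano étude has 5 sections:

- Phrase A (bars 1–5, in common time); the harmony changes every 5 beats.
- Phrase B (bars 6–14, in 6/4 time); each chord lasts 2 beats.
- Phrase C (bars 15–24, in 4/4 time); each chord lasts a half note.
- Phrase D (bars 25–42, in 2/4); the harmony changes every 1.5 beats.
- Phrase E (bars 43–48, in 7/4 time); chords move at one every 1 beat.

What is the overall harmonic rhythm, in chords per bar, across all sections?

39/16 chords per bar

A: 5 bars of 4 beats is 20 beats; at 5 beats each that's 4 chords.
B: 9 bars of 6 beats is 54 beats; at 2 beats each that's 27 chords.
C: 10 bars of 4 beats is 40 beats; at 2 beats each that's 20 chords.
D: 18 bars of 2 beats is 36 beats; at 1.5 beats each that's 24 chords.
E: 6 bars of 7 beats is 42 beats; at 1 beat each that's 42 chords.
Overall: 117 chords over 48 bars → 117/48 = 39/16 chords per bar.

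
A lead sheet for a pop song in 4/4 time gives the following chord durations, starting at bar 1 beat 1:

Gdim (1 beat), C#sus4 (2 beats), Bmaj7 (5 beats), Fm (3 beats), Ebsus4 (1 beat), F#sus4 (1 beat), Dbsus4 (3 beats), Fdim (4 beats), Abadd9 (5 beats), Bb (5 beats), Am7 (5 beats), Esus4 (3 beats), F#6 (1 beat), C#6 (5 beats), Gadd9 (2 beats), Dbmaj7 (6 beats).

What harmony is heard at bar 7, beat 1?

Abadd9

Beat 1 of bar 7 is beat (7−1)×4 + 1 = 25 overall.
Running totals: Gdim ends at 1, C#sus4 ends at 3, Bmaj7 ends at 8, Fm ends at 11, Ebsus4 ends at 12, F#sus4 ends at 13, Dbsus4 ends at 16, Fdim ends at 20, Abadd9 ends at 25.
Beat 25 falls within Abadd9.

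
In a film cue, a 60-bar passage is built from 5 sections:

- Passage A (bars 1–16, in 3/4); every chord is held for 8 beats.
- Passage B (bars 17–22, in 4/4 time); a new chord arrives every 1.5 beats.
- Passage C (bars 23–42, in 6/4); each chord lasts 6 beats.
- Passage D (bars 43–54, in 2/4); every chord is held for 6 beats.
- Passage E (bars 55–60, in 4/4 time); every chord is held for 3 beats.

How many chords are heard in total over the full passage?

A: 16 bars × 3 beats = 48 beats; 8 beats/chord → 6 chords.
B: 6 bars × 4 beats = 24 beats; 1.5 beats/chord → 16 chords.
C: 20 bars × 6 beats = 120 beats; 6 beats/chord → 20 chords.
D: 12 bars × 2 beats = 24 beats; 6 beats/chord → 4 chords.
E: 6 bars × 4 beats = 24 beats; 3 beats/chord → 8 chords.
Total: 6 + 16 + 20 + 4 + 8 = 54.

54 chords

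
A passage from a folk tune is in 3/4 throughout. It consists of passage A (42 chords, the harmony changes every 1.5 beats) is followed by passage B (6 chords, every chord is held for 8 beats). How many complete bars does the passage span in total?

A: 42 × 1.5 = 63 beats = 21 bars.
B: 6 × 8 = 48 beats = 16 bars.
Total: 21 + 16 = 37 bars.

37 bars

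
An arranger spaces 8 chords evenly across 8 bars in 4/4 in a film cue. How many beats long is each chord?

4 beats

8 bars × 4 beats/bar = 32 beats total.
32 beats ÷ 8 chords = 4 beats per chord.
(That is a whole note.)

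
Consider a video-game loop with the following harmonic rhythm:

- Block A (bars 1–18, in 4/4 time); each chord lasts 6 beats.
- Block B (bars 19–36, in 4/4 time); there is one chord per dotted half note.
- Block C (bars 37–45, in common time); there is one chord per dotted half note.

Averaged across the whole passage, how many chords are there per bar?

A: 18 × 4 = 72 beats ÷ 6 = 12 chords.
B: 18 × 4 = 72 beats ÷ 3 = 24 chords.
C: 9 × 4 = 36 beats ÷ 3 = 12 chords.
Overall: 48 chords over 45 bars → 48/45 = 16/15 chords per bar.

16/15 chords per bar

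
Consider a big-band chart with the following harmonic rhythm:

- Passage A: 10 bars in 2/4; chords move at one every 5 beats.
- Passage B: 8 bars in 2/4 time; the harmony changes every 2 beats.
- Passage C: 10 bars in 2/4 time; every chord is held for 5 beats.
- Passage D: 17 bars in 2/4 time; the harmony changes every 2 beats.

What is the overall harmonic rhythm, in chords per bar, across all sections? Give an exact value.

11/15 chords per bar

A: 10 × 2 = 20 beats ÷ 5 = 4 chords.
B: 8 × 2 = 16 beats ÷ 2 = 8 chords.
C: 10 × 2 = 20 beats ÷ 5 = 4 chords.
D: 17 × 2 = 34 beats ÷ 2 = 17 chords.
Overall: 33 chords over 45 bars → 33/45 = 11/15 chords per bar.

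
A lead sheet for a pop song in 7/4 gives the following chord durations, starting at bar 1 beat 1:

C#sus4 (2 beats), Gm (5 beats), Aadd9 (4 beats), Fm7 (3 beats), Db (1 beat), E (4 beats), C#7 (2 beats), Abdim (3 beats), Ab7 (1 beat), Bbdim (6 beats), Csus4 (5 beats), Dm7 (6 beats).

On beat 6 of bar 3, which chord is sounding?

Beat 6 of bar 3 is beat (3−1)×7 + 6 = 20 overall.
Running totals: C#sus4 ends at 2, Gm ends at 7, Aadd9 ends at 11, Fm7 ends at 14, Db ends at 15, E ends at 19, C#7 ends at 21.
Beat 20 falls within C#7.

C#7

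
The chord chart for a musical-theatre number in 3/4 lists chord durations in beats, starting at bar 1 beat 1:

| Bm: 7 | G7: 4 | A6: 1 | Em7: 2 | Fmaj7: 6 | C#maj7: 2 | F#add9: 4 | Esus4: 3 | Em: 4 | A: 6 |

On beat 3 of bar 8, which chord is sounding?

Beat 3 of bar 8 is beat (8−1)×3 + 3 = 24 overall.
Running totals: Bm ends at 7, G7 ends at 11, A6 ends at 12, Em7 ends at 14, Fmaj7 ends at 20, C#maj7 ends at 22, F#add9 ends at 26.
Beat 24 falls within F#add9.

F#add9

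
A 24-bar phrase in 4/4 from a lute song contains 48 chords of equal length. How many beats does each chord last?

2 beats

24 bars × 4 beats/bar = 96 beats total.
96 beats ÷ 48 chords = 2 beats per chord.
(That is a half note.)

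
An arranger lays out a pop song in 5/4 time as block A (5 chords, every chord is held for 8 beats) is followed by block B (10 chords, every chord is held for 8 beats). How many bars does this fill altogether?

A: 5 × 8 = 40 beats = 8 bars.
B: 10 × 8 = 80 beats = 16 bars.
Total: 8 + 16 = 24 bars.

24 bars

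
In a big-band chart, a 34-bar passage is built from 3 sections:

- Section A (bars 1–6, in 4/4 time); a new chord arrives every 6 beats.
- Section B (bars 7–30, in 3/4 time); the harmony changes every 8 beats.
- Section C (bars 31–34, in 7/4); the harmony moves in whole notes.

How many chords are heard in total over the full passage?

20 chords

A: 6·4 = 24 beats, 24/6 = 4 chords.
B: 24·3 = 72 beats, 72/8 = 9 chords.
C: 4·7 = 28 beats, 28/4 = 7 chords.
Total: 4 + 9 + 7 = 20.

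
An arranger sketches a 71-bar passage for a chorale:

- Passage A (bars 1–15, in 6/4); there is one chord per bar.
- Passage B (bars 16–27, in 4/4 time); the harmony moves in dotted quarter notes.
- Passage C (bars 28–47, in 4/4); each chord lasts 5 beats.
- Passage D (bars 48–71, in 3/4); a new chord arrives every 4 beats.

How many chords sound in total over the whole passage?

A has 90 beats and chords last 6 each, so 15 chords.
B has 48 beats and chords last 1.5 each, so 32 chords.
C has 80 beats and chords last 5 each, so 16 chords.
D has 72 beats and chords last 4 each, so 18 chords.
Total: 15 + 32 + 16 + 18 = 81.

81 chords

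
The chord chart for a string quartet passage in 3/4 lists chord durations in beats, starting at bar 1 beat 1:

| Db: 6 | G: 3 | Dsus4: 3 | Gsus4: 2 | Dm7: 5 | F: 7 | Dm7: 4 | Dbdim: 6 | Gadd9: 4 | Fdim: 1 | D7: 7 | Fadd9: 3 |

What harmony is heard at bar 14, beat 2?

Beat 2 of bar 14 is beat (14−1)×3 + 2 = 41 overall.
Running totals: Db ends at 6, G ends at 9, Dsus4 ends at 12, Gsus4 ends at 14, Dm7 ends at 19, F ends at 26, Dm7 ends at 30, Dbdim ends at 36, Gadd9 ends at 40, Fdim ends at 41.
Beat 41 falls within Fdim.

Fdim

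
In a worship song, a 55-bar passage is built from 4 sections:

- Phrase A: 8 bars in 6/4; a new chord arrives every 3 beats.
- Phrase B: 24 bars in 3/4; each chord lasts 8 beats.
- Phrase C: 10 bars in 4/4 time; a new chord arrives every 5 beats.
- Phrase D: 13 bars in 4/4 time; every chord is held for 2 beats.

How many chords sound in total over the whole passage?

59 chords

A: 8 bars × 6 beats = 48 beats; 3 beats/chord → 16 chords.
B: 24 bars × 3 beats = 72 beats; 8 beats/chord → 9 chords.
C: 10 bars × 4 beats = 40 beats; 5 beats/chord → 8 chords.
D: 13 bars × 4 beats = 52 beats; 2 beats/chord → 26 chords.
Total: 16 + 9 + 8 + 26 = 59.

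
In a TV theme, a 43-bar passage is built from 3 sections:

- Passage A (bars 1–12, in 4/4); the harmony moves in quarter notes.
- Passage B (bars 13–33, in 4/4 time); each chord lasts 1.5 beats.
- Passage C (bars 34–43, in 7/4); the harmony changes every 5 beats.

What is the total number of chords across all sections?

A: 12·4 = 48 beats, 48/1 = 48 chords.
B: 21·4 = 84 beats, 84/1.5 = 56 chords.
C: 10·7 = 70 beats, 70/5 = 14 chords.
Total: 48 + 56 + 14 = 118.

118 chords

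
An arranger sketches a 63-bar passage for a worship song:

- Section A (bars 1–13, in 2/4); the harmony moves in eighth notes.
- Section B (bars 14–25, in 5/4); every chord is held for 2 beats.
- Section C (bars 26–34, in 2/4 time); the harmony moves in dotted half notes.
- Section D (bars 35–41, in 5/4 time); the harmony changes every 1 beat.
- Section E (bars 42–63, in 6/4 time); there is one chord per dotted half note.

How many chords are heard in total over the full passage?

A: 13·2 = 26 beats, 26/0.5 = 52 chords.
B: 12·5 = 60 beats, 60/2 = 30 chords.
C: 9·2 = 18 beats, 18/3 = 6 chords.
D: 7·5 = 35 beats, 35/1 = 35 chords.
E: 22·6 = 132 beats, 132/3 = 44 chords.
Total: 52 + 30 + 6 + 35 + 44 = 167.

167 chords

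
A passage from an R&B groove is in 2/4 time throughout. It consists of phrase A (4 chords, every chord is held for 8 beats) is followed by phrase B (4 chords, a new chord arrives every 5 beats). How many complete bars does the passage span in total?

26 bars

A: 4 × 8 = 32 beats = 16 bars.
B: 4 × 5 = 20 beats = 10 bars.
Total: 16 + 10 = 26 bars.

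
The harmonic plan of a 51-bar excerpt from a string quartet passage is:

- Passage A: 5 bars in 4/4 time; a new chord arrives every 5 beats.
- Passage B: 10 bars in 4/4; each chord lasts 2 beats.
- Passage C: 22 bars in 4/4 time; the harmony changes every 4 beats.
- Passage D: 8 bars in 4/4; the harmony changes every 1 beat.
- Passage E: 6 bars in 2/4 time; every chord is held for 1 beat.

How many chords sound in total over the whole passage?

A: 5 bars × 4 beats = 20 beats; 5 beats/chord → 4 chords.
B: 10 bars × 4 beats = 40 beats; 2 beats/chord → 20 chords.
C: 22 bars × 4 beats = 88 beats; 4 beats/chord → 22 chords.
D: 8 bars × 4 beats = 32 beats; 1 beat/chord → 32 chords.
E: 6 bars × 2 beats = 12 beats; 1 beat/chord → 12 chords.
Total: 4 + 20 + 22 + 32 + 12 = 90.

90 chords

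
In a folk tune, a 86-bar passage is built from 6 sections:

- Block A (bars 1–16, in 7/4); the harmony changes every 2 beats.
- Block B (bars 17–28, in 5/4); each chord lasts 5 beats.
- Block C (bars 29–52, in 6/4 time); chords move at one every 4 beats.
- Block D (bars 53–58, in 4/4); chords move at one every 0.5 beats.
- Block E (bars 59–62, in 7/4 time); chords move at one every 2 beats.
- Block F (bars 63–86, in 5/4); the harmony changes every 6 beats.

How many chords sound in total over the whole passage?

A has 112 beats and chords last 2 each, so 56 chords.
B has 60 beats and chords last 5 each, so 12 chords.
C has 144 beats and chords last 4 each, so 36 chords.
D has 24 beats and chords last 0.5 each, so 48 chords.
E has 28 beats and chords last 2 each, so 14 chords.
F has 120 beats and chords last 6 each, so 20 chords.
Total: 56 + 12 + 36 + 48 + 14 + 20 = 186.

186 chords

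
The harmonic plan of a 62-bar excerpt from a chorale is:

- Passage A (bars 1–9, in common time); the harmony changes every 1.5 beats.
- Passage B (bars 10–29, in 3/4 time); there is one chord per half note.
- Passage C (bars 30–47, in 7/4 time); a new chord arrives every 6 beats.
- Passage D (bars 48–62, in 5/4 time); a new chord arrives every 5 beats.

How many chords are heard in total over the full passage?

90 chords

A: 9 bars × 4 beats = 36 beats; 1.5 beats/chord → 24 chords.
B: 20 bars × 3 beats = 60 beats; 2 beats/chord → 30 chords.
C: 18 bars × 7 beats = 126 beats; 6 beats/chord → 21 chords.
D: 15 bars × 5 beats = 75 beats; 5 beats/chord → 15 chords.
Total: 24 + 30 + 21 + 15 = 90.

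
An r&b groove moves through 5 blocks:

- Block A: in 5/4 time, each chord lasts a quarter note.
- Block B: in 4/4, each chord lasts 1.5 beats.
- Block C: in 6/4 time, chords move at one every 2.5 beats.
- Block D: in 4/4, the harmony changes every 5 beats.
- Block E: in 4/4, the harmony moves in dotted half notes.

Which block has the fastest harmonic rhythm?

A: 5 beats/bar ÷ 1 beat/chord = 5 chords/bar.
B: 4 beats/bar ÷ 1.5 beats/chord = 8/3 chords/bar.
C: 6 beats/bar ÷ 2.5 beats/chord = 2.4 chords/bar.
D: 4 beats/bar ÷ 5 beats/chord = 0.8 chords/bar.
E: 4 beats/bar ÷ 3 beats/chord = 4/3 chords/bar.
Fastest is A at 5 chords/bar.

Block A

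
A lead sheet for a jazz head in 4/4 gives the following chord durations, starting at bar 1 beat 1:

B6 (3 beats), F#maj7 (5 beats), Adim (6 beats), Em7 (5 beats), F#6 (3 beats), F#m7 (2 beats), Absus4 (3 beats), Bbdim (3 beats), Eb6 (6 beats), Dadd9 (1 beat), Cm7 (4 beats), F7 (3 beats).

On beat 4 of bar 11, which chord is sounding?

Beat 4 of bar 11 is beat (11−1)×4 + 4 = 44 overall.
Running totals: B6 ends at 3, F#maj7 ends at 8, Adim ends at 14, Em7 ends at 19, F#6 ends at 22, F#m7 ends at 24, Absus4 ends at 27, Bbdim ends at 30, Eb6 ends at 36, Dadd9 ends at 37, Cm7 ends at 41, F7 ends at 44.
Beat 44 falls within F7.

F7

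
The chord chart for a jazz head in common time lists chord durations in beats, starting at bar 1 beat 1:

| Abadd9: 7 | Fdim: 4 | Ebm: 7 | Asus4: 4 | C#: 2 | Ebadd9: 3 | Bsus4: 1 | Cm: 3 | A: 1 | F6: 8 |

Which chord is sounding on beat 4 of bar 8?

Beat 4 of bar 8 is beat (8−1)×4 + 4 = 32 overall.
Running totals: Abadd9 ends at 7, Fdim ends at 11, Ebm ends at 18, Asus4 ends at 22, C# ends at 24, Ebadd9 ends at 27, Bsus4 ends at 28, Cm ends at 31, A ends at 32.
Beat 32 falls within A.

A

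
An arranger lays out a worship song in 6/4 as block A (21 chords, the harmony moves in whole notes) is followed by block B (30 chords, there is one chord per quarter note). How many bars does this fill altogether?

A: 21 × 4 = 84 beats = 14 bars.
B: 30 × 1 = 30 beats = 5 bars.
Total: 14 + 5 = 19 bars.

19 bars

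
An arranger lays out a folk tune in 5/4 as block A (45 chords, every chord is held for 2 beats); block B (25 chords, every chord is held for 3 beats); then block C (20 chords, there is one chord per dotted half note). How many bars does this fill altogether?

45 bars

A: 45 × 2 = 90 beats = 18 bars.
B: 25 × 3 = 75 beats = 15 bars.
C: 20 × 3 = 60 beats = 12 bars.
Total: 18 + 15 + 12 = 45 bars.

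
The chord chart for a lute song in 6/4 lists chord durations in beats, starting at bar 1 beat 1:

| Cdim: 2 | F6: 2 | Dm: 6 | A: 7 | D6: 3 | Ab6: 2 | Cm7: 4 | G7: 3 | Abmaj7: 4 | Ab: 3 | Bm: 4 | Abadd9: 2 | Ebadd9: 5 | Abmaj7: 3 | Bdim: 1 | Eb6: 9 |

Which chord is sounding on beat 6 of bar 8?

Beat 6 of bar 8 is beat (8−1)×6 + 6 = 48 overall.
Running totals: Cdim ends at 2, F6 ends at 4, Dm ends at 10, A ends at 17, D6 ends at 20, Ab6 ends at 22, Cm7 ends at 26, G7 ends at 29, Abmaj7 ends at 33, Ab ends at 36, Bm ends at 40, Abadd9 ends at 42, Ebadd9 ends at 47, Abmaj7 ends at 50.
Beat 48 falls within Abmaj7.

Abmaj7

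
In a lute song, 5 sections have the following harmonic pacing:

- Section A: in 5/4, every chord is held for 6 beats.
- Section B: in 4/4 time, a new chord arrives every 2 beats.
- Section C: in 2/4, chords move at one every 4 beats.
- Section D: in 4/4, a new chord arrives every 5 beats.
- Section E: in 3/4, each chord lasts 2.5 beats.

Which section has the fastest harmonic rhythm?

A: 5 beats/bar ÷ 6 beats/chord = 5/6 chords/bar.
B: 4 beats/bar ÷ 2 beats/chord = 2 chords/bar.
C: 2 beats/bar ÷ 4 beats/chord = 0.5 chords/bar.
D: 4 beats/bar ÷ 5 beats/chord = 0.8 chords/bar.
E: 3 beats/bar ÷ 2.5 beats/chord = 1.2 chords/bar.
Fastest is B at 2 chords/bar.

Section B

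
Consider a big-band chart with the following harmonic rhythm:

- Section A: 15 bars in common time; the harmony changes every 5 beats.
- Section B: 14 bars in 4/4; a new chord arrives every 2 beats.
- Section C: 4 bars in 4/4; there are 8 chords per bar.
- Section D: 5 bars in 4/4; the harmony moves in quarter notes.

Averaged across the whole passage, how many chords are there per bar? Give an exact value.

A: 15 bars of 4 beats is 60 beats; at 5 beats each that's 12 chords.
B: 14 bars of 4 beats is 56 beats; at 2 beats each that's 28 chords.
C: 4 bars of 4 beats is 16 beats; at 0.5 beats each that's 32 chords.
D: 5 bars of 4 beats is 20 beats; at 1 beat each that's 20 chords.
Overall: 92 chords over 38 bars → 92/38 = 46/19 chords per bar.

46/19 chords per bar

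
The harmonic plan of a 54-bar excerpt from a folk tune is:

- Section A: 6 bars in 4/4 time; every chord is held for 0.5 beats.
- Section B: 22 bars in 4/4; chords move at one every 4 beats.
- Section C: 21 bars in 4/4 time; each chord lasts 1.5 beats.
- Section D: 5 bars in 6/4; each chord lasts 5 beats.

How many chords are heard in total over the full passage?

132 chords

A has 24 beats and chords last 0.5 each, so 48 chords.
B has 88 beats and chords last 4 each, so 22 chords.
C has 84 beats and chords last 1.5 each, so 56 chords.
D has 30 beats and chords last 5 each, so 6 chords.
Total: 48 + 22 + 56 + 6 = 132.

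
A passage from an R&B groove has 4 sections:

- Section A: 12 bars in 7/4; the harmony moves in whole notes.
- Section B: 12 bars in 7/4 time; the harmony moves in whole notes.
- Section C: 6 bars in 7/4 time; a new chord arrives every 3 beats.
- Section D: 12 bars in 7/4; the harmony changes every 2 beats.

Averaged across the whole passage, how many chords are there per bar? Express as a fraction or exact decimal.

7/3 chords per bar

A: 12 bars of 7 beats is 84 beats; at 4 beats each that's 21 chords.
B: 12 bars of 7 beats is 84 beats; at 4 beats each that's 21 chords.
C: 6 bars of 7 beats is 42 beats; at 3 beats each that's 14 chords.
D: 12 bars of 7 beats is 84 beats; at 2 beats each that's 42 chords.
Overall: 98 chords over 42 bars → 98/42 = 7/3 chords per bar.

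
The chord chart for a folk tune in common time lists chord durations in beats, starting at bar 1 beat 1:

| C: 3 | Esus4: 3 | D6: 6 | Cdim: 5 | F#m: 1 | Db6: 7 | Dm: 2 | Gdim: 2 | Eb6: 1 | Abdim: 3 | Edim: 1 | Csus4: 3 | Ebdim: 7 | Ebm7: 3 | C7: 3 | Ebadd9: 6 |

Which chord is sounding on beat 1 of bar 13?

C7

Beat 1 of bar 13 is beat (13−1)×4 + 1 = 49 overall.
Running totals: C ends at 3, Esus4 ends at 6, D6 ends at 12, Cdim ends at 17, F#m ends at 18, Db6 ends at 25, Dm ends at 27, Gdim ends at 29, Eb6 ends at 30, Abdim ends at 33, Edim ends at 34, Csus4 ends at 37, Ebdim ends at 44, Ebm7 ends at 47, C7 ends at 50.
Beat 49 falls within C7.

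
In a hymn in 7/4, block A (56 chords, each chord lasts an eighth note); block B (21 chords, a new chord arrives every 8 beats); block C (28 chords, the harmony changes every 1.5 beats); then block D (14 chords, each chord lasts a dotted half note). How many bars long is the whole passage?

40 bars

A: 56 × 0.5 = 28 beats = 4 bars.
B: 21 × 8 = 168 beats = 24 bars.
C: 28 × 1.5 = 42 beats = 6 bars.
D: 14 × 3 = 42 beats = 6 bars.
Total: 4 + 24 + 6 + 6 = 40 bars.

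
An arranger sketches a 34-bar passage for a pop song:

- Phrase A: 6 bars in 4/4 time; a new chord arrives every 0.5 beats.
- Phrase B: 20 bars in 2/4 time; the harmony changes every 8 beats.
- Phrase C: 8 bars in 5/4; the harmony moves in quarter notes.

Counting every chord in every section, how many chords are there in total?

A has 24 beats and chords last 0.5 each, so 48 chords.
B has 40 beats and chords last 8 each, so 5 chords.
C has 40 beats and chords last 1 each, so 40 chords.
Total: 48 + 5 + 40 = 93.

93 chords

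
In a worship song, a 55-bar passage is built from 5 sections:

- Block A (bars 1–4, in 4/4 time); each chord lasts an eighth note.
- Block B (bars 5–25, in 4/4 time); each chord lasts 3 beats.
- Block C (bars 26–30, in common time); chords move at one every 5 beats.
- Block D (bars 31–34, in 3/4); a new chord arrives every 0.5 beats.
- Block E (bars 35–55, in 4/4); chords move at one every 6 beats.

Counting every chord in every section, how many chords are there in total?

A has 16 beats and chords last 0.5 each, so 32 chords.
B has 84 beats and chords last 3 each, so 28 chords.
C has 20 beats and chords last 5 each, so 4 chords.
D has 12 beats and chords last 0.5 each, so 24 chords.
E has 84 beats and chords last 6 each, so 14 chords.
Total: 32 + 28 + 4 + 24 + 14 = 102.

102 chords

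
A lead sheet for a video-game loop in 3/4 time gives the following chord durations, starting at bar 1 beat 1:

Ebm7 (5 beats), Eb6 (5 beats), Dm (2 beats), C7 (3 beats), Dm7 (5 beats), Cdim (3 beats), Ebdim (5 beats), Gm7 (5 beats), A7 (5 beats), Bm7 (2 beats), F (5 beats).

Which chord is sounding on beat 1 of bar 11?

Gm7

Beat 1 of bar 11 is beat (11−1)×3 + 1 = 31 overall.
Running totals: Ebm7 ends at 5, Eb6 ends at 10, Dm ends at 12, C7 ends at 15, Dm7 ends at 20, Cdim ends at 23, Ebdim ends at 28, Gm7 ends at 33.
Beat 31 falls within Gm7.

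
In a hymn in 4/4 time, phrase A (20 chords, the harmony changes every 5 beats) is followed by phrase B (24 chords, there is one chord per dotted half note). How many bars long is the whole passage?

A: 20 × 5 = 100 beats = 25 bars.
B: 24 × 3 = 72 beats = 18 bars.
Total: 25 + 18 = 43 bars.

43 bars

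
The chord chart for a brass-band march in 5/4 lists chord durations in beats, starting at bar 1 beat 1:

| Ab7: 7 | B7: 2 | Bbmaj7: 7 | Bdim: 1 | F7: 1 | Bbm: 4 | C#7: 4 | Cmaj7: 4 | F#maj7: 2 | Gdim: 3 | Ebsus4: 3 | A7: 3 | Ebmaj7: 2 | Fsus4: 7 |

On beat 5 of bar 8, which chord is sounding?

Beat 5 of bar 8 is beat (8−1)×5 + 5 = 40 overall.
Running totals: Ab7 ends at 7, B7 ends at 9, Bbmaj7 ends at 16, Bdim ends at 17, F7 ends at 18, Bbm ends at 22, C#7 ends at 26, Cmaj7 ends at 30, F#maj7 ends at 32, Gdim ends at 35, Ebsus4 ends at 38, A7 ends at 41.
Beat 40 falls within A7.

A7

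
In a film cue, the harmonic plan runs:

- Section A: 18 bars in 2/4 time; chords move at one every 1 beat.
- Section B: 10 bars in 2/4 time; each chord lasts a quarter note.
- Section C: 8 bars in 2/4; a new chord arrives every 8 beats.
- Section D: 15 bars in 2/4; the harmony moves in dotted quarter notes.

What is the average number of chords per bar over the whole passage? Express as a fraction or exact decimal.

26/17 chords per bar

A: 18 × 2 = 36 beats ÷ 1 = 36 chords.
B: 10 × 2 = 20 beats ÷ 1 = 20 chords.
C: 8 × 2 = 16 beats ÷ 8 = 2 chords.
D: 15 × 2 = 30 beats ÷ 1.5 = 20 chords.
Overall: 78 chords over 51 bars → 78/51 = 26/17 chords per bar.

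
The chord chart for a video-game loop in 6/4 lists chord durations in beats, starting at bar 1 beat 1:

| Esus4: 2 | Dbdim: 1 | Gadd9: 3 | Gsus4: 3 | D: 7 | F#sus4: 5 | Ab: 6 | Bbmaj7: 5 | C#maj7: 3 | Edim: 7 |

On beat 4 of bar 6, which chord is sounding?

C#maj7

Beat 4 of bar 6 is beat (6−1)×6 + 4 = 34 overall.
Running totals: Esus4 ends at 2, Dbdim ends at 3, Gadd9 ends at 6, Gsus4 ends at 9, D ends at 16, F#sus4 ends at 21, Ab ends at 27, Bbmaj7 ends at 32, C#maj7 ends at 35.
Beat 34 falls within C#maj7.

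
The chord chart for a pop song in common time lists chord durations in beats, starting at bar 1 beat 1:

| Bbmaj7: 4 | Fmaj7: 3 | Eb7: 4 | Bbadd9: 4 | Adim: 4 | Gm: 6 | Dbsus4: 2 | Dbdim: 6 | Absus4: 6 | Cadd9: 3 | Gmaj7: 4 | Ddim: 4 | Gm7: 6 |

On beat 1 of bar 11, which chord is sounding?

Beat 1 of bar 11 is beat (11−1)×4 + 1 = 41 overall.
Running totals: Bbmaj7 ends at 4, Fmaj7 ends at 7, Eb7 ends at 11, Bbadd9 ends at 15, Adim ends at 19, Gm ends at 25, Dbsus4 ends at 27, Dbdim ends at 33, Absus4 ends at 39, Cadd9 ends at 42.
Beat 41 falls within Cadd9.

Cadd9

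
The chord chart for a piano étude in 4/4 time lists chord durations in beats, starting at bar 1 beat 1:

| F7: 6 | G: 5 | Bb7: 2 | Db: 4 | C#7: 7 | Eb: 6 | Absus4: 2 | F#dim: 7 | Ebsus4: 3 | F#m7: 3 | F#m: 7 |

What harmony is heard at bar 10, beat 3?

Beat 3 of bar 10 is beat (10−1)×4 + 3 = 39 overall.
Running totals: F7 ends at 6, G ends at 11, Bb7 ends at 13, Db ends at 17, C#7 ends at 24, Eb ends at 30, Absus4 ends at 32, F#dim ends at 39.
Beat 39 falls within F#dim.

F#dim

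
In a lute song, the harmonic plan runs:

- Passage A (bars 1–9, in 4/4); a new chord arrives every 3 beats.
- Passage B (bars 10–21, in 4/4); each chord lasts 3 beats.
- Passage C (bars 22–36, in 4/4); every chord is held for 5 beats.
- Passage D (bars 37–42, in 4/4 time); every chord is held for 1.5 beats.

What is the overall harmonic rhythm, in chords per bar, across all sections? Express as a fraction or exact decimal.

A: 9 × 4 = 36 beats ÷ 3 = 12 chords.
B: 12 × 4 = 48 beats ÷ 3 = 16 chords.
C: 15 × 4 = 60 beats ÷ 5 = 12 chords.
D: 6 × 4 = 24 beats ÷ 1.5 = 16 chords.
Overall: 56 chords over 42 bars → 56/42 = 4/3 chords per bar.

4/3 chords per bar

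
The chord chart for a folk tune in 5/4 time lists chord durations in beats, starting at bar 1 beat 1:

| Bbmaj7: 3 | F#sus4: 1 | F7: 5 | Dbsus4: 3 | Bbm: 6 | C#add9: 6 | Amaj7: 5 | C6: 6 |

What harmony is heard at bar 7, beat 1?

Beat 1 of bar 7 is beat (7−1)×5 + 1 = 31 overall.
Running totals: Bbmaj7 ends at 3, F#sus4 ends at 4, F7 ends at 9, Dbsus4 ends at 12, Bbm ends at 18, C#add9 ends at 24, Amaj7 ends at 29, C6 ends at 35.
Beat 31 falls within C6.

C6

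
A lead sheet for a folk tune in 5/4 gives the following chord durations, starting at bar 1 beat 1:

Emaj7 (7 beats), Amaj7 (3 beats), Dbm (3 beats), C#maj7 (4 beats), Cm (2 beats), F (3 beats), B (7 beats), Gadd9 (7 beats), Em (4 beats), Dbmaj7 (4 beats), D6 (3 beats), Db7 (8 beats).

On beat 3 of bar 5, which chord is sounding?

Beat 3 of bar 5 is beat (5−1)×5 + 3 = 23 overall.
Running totals: Emaj7 ends at 7, Amaj7 ends at 10, Dbm ends at 13, C#maj7 ends at 17, Cm ends at 19, F ends at 22, B ends at 29.
Beat 23 falls within B.

B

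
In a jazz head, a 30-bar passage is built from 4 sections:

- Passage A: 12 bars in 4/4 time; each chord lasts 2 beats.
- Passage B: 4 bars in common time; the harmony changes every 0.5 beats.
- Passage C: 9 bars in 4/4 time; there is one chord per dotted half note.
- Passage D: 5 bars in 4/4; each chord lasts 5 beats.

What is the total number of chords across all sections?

72 chords

A: 12 bars × 4 beats = 48 beats; 2 beats/chord → 24 chords.
B: 4 bars × 4 beats = 16 beats; 0.5 beats/chord → 32 chords.
C: 9 bars × 4 beats = 36 beats; 3 beats/chord → 12 chords.
D: 5 bars × 4 beats = 20 beats; 5 beats/chord → 4 chords.
Total: 24 + 32 + 12 + 4 = 72.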